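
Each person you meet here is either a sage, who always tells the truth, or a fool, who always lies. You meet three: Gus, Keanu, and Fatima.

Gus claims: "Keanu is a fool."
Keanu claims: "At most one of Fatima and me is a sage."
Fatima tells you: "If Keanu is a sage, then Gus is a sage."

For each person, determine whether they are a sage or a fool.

Consider Gus. Suppose Gus is a sage.
Then no assignment of the remaining roles makes every statement match its speaker's type — contradiction.
So Gus is a fool.
Consider Keanu. Suppose Keanu is a fool.
Then Gus's statement comes out true, contradicting Gus being a fool.
So Keanu is a sage.
With that fixed, Fatima's statement is false, so Fatima is a fool.

Gus: fool, Keanu: sage, Fatima: fool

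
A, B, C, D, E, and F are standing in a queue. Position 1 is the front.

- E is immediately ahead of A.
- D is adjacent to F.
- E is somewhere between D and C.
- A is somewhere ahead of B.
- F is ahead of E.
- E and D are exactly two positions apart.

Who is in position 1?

D

With clue 1, A is ruled out for position 1.
With clues 1–3, E is ruled out for position 1.
With clues 1–4, B is ruled out for position 1.
With clues 1–5, C is ruled out for position 1.
With clues 1–6, F is ruled out for position 1.
So position 1 is D.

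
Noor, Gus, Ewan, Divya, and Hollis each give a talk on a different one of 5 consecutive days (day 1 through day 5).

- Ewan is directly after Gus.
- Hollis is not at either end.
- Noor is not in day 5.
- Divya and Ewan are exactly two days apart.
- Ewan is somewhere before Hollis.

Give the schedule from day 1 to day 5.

Noor, Gus, Ewan, Hollis, Divya

From clue 1: Gus is in {1,2,3,4}.
From clues 1–2: Hollis is in {2,3,4}.
From clues 1–4: Noor → day 1.
From clues 1–5: Gus → day 2, Ewan → day 3, Hollis → day 4, Divya → day 5.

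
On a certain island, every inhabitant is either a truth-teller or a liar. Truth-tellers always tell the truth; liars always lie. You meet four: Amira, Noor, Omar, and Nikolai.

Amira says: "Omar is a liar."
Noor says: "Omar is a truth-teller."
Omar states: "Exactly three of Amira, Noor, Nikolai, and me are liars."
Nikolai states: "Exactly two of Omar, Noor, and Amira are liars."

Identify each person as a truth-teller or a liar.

Consider Amira. Suppose Amira is a liar.
Then no assignment of the remaining roles makes every statement match its speaker's type — contradiction.
So Amira is a truth-teller.
Consider Noor. Suppose Noor is a truth-teller.
Then no assignment of the remaining roles makes every statement match its speaker's type — contradiction.
So Noor is a liar.
Consider Omar. Suppose Omar is a truth-teller.
Then Amira's statement comes out false, contradicting Amira being a truth-teller.
So Omar is a liar.
With that fixed, Nikolai's statement is true, so Nikolai is a truth-teller.

Amira: truth-teller, Noor: liar, Omar: liar, Nikolai: truth-teller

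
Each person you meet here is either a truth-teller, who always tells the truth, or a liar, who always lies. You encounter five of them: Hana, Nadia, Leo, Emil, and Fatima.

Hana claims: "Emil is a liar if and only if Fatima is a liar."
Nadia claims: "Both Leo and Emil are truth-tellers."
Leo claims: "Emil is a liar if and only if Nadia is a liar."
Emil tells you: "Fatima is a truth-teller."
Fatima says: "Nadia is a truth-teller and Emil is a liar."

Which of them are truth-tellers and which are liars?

Consider Hana. Suppose Hana is a liar.
Then no assignment of the remaining roles makes every statement match its speaker's type — contradiction.
So Hana is a truth-teller.
Consider Nadia. Suppose Nadia is a truth-teller.
Then no assignment of the remaining roles makes every statement match its speaker's type — contradiction.
So Nadia is a liar.
With that fixed, Fatima's statement is false, so Fatima is a liar.
With that fixed, Emil's statement is false, so Emil is a liar.
With that fixed, Leo's statement is true, so Leo is a truth-teller.

Hana: truth-teller, Nadia: liar, Leo: truth-teller, Emil: liar, Fatima: liar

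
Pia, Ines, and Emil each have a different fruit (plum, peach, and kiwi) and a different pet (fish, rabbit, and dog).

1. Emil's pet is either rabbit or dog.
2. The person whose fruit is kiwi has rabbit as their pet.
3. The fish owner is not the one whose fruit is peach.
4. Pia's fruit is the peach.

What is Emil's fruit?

kiwi

With clues 1–3, plum is impossible for Emil's fruit.
With clues 1–4, peach is impossible for Emil's fruit.
That leaves kiwi.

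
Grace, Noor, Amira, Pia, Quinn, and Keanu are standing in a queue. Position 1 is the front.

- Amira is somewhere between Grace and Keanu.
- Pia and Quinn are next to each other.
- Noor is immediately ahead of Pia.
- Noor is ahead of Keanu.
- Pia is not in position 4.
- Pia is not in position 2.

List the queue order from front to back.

Grace, Noor, Pia, Quinn, Amira, Keanu

From clue 1: Amira is in {2,3,4,5}.
From clues 1–3: Amira is in {2,5}.
From clues 1–5: Amira → position 5.
From clues 1–6: Grace → position 1, Noor → position 2, Pia → position 3, Quinn → position 4, Keanu → position 6.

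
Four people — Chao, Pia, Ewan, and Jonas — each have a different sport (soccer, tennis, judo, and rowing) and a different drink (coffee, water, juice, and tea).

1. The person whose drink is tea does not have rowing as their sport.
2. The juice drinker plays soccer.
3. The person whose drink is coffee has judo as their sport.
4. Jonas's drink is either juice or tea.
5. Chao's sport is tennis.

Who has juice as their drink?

With clues 1–5, Chao, Ewan, and Pia are impossible for the one with drink juice.
That leaves Jonas.

Jonas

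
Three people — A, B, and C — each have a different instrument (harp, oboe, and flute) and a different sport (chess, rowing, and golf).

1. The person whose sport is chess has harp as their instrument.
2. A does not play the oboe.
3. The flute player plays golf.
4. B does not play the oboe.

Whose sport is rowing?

With clues 1–3, A is impossible for the one with sport rowing.
With clues 1–4, B is impossible for the one with sport rowing.
That leaves C.

C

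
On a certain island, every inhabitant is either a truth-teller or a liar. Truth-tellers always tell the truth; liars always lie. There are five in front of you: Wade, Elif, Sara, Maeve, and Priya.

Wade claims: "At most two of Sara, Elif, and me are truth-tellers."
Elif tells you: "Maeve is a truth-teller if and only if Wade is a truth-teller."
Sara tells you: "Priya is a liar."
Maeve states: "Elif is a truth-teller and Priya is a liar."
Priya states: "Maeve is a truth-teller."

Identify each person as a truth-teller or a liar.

Wade: truth-teller, Elif: liar, Sara: truth-teller, Maeve: liar, Priya: liar

Consider Wade. Suppose Wade is a liar.
Then Wade's own statement would have to be false, but it can't be — contradiction.
So Wade is a truth-teller.
Consider Elif. Suppose Elif is a truth-teller.
Then no assignment of the remaining roles makes every statement match its speaker's type — contradiction.
So Elif is a liar.
With that fixed, Maeve's statement is false, so Maeve is a liar.
With that fixed, Priya's statement is false, so Priya is a liar.
With that fixed, Sara's statement is true, so Sara is a truth-teller.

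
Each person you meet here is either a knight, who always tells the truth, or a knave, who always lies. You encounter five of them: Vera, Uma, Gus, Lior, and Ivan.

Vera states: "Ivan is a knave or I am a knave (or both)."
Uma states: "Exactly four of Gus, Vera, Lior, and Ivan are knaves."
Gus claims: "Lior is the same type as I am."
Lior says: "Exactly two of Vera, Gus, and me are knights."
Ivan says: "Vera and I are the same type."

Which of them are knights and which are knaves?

Consider Vera. Suppose Vera is a knave.
Then Vera's own statement would have to be false, but it can't be — contradiction.
So Vera is a knight.
With that fixed, Uma's statement is false, so Uma is a knave.
Consider Gus. Suppose Gus is a knight.
Then whichever role Lior has, Lior's statement has the wrong truth value — contradiction.
So Gus is a knave.
Consider Lior. Suppose Lior is a knave.
Then Gus's statement comes out true, contradicting Gus being a knave.
So Lior is a knight.
Consider Ivan. Suppose Ivan is a knight.
Then Vera's statement comes out false, contradicting Vera being a knight.
So Ivan is a knave.

Vera: knight, Uma: knave, Gus: knave, Lior: knight, Ivan: knave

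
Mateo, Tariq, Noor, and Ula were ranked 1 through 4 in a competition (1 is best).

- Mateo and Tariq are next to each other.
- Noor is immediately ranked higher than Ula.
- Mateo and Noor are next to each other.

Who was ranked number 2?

With clues 1–2, Noor is ruled out for rank 2.
With clues 1–3, Tariq and Ula are ruled out for rank 2.
So rank 2 is Mateo.

Mateo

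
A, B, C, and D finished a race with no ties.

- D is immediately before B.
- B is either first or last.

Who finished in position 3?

With clues 1–2, A, B, and C are ruled out for place 3.
So place 3 is D.

D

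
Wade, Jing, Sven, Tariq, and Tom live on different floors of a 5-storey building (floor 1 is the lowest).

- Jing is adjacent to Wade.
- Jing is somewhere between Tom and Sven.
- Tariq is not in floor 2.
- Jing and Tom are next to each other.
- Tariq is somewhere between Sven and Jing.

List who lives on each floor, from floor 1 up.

Tom, Jing, Wade, Tariq, Sven

From clues 1–2: Wade is in {2,3,4}.
From clues 1–5: Tom → floor 1, Jing → floor 2, Wade → floor 3, Tariq → floor 4, Sven → floor 5.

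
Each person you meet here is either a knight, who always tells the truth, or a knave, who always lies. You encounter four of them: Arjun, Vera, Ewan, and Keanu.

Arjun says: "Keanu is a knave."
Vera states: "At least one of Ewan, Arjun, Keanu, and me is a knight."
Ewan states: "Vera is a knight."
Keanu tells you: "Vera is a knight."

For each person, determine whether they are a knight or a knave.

Consider Arjun. Suppose Arjun is a knight.
Then no assignment of the remaining roles makes every statement match its speaker's type — contradiction.
So Arjun is a knave.
Consider Vera. Suppose Vera is a knave.
Then no assignment of the remaining roles makes every statement match its speaker's type — contradiction.
So Vera is a knight.
With that fixed, Ewan's statement is true, so Ewan is a knight.
With that fixed, Keanu's statement is true, so Keanu is a knight.

Arjun: knave, Vera: knight, Ewan: knight, Keanu: knight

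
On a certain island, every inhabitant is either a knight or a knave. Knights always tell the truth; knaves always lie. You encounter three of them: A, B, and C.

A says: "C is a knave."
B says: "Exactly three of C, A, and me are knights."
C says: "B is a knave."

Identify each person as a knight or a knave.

Consider A. Suppose A is a knight.
Then no assignment of the remaining roles makes every statement match its speaker's type — contradiction.
So A is a knave.
With that fixed, B's statement is false, so B is a knave.
With that fixed, C's statement is true, so C is a knight.

A: knave, B: knave, C: knight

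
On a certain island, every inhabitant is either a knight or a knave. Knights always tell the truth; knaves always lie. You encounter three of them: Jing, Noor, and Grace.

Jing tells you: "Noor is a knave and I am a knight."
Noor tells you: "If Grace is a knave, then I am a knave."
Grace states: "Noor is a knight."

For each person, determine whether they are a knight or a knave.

Consider Jing. Suppose Jing is a knight.
Then no assignment of the remaining roles makes every statement match its speaker's type — contradiction.
So Jing is a knave.
Consider Noor. Suppose Noor is a knave.
Then Noor's own statement would have to be false, but it can't be — contradiction.
So Noor is a knight.
With that fixed, Grace's statement is true, so Grace is a knight.

Jing: knave, Noor: knight, Grace: knight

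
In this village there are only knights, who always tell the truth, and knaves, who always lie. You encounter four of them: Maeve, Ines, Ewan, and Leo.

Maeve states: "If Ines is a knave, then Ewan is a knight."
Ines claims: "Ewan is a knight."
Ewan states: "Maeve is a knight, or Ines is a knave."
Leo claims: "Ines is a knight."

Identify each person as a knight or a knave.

Maeve: knight, Ines: knight, Ewan: knight, Leo: knight

Consider Maeve. Suppose Maeve is a knave.
Then no assignment of the remaining roles makes every statement match its speaker's type — contradiction.
So Maeve is a knight.
With that fixed, Ewan's statement is true, so Ewan is a knight.
With that fixed, Ines's statement is true, so Ines is a knight.
With that fixed, Leo's statement is true, so Leo is a knight.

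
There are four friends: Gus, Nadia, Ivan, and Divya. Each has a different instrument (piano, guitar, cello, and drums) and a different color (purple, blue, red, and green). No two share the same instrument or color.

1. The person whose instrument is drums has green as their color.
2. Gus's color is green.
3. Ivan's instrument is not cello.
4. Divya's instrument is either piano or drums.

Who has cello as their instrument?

With clues 1–2, Gus is impossible for the one with instrument cello.
With clues 1–3, Ivan is impossible for the one with instrument cello.
With clues 1–4, Divya is impossible for the one with instrument cello.
That leaves Nadia.

Nadia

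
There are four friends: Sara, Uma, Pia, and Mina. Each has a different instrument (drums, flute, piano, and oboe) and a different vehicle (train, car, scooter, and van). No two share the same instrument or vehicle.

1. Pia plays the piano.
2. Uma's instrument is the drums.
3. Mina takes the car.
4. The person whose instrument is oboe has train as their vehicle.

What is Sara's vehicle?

With clues 1–3, car is impossible for Sara's vehicle.
With clues 1–4, scooter and van are impossible for Sara's vehicle.
That leaves train.

train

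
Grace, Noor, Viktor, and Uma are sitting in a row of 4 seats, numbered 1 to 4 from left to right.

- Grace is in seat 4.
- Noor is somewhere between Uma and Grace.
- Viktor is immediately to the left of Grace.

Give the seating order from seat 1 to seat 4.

From clue 1: Grace → seat 4.
From clues 1–2: Noor is in {2,3}.
From clues 1–3: Uma → seat 1, Noor → seat 2, Viktor → seat 3.

Uma, Noor, Viktor, Grace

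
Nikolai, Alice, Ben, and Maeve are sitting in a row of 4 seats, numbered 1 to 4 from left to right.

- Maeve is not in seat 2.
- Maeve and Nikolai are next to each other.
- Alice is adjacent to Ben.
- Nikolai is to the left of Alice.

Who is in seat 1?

Maeve

With clues 1–2, Nikolai is ruled out for seat 1.
With clues 1–4, Alice and Ben are ruled out for seat 1.
So seat 1 is Maeve.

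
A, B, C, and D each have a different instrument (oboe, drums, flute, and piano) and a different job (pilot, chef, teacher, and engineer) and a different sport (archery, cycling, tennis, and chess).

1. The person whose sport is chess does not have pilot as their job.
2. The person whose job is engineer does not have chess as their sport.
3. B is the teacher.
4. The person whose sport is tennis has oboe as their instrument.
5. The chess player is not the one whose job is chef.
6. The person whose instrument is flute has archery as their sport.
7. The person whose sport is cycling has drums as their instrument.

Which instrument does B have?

piano

With clues 1–5, oboe is impossible for B's instrument.
With clues 1–6, flute is impossible for B's instrument.
With clues 1–7, drums is impossible for B's instrument.
That leaves piano.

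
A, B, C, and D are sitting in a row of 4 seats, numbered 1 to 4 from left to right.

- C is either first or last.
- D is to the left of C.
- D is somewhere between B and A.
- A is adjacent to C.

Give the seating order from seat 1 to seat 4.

From clue 1: C is in {1,4}.
From clues 1–2: C → seat 4.
From clues 1–3: D → seat 2.
From clues 1–4: B → seat 1, A → seat 3.

B, D, A, C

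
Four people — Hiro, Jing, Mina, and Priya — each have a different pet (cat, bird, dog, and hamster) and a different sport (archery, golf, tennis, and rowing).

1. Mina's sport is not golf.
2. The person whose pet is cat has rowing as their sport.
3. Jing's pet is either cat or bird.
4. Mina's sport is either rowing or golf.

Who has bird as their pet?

Jing

With clues 1–4, Hiro, Mina, and Priya are impossible for the one with pet bird.
That leaves Jing.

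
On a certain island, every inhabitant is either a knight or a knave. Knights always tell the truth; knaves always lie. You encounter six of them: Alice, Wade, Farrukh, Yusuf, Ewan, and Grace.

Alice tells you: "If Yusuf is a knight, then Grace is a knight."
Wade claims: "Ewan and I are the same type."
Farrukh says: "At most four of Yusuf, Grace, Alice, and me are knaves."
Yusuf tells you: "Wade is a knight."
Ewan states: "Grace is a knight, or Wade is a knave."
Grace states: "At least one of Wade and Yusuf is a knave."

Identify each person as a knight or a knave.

Alice: knight, Wade: knave, Farrukh: knight, Yusuf: knave, Ewan: knight, Grace: knight

Regardless of anyone's role, Farrukh's statement is true, so Farrukh is a knight.
Consider Alice. Suppose Alice is a knave.
Then no assignment of the remaining roles makes every statement match its speaker's type — contradiction.
So Alice is a knight.
Consider Wade. Suppose Wade is a knight.
Then no assignment of the remaining roles makes every statement match its speaker's type — contradiction.
So Wade is a knave.
With that fixed, Yusuf's statement is false, so Yusuf is a knave.
With that fixed, Ewan's statement is true, so Ewan is a knight.
With that fixed, Grace's statement is true, so Grace is a knight.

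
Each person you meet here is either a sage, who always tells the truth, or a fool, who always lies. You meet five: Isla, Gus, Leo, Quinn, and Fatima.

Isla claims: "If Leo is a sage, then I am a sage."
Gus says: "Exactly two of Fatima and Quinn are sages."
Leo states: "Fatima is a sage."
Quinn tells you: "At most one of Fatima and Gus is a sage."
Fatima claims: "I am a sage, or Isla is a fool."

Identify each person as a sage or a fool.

Consider Isla. Suppose Isla is a fool.
Then no assignment of the remaining roles makes every statement match its speaker's type — contradiction.
So Isla is a sage.
Consider Gus. Suppose Gus is a sage.
Then no assignment of the remaining roles makes every statement match its speaker's type — contradiction.
So Gus is a fool.
With that fixed, Quinn's statement is true, so Quinn is a sage.
Consider Leo. Suppose Leo is a sage.
Then no assignment of the remaining roles makes every statement match its speaker's type — contradiction.
So Leo is a fool.
Consider Fatima. Suppose Fatima is a sage.
Then Gus's statement comes out true, contradicting Gus being a fool.
So Fatima is a fool.

Isla: sage, Gus: fool, Leo: fool, Quinn: sage, Fatima: fool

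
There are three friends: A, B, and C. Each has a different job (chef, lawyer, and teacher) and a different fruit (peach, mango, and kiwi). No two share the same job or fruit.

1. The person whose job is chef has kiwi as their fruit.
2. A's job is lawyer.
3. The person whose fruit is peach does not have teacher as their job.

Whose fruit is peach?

A

With clues 1–3, B and C are impossible for the one with fruit peach.
That leaves A.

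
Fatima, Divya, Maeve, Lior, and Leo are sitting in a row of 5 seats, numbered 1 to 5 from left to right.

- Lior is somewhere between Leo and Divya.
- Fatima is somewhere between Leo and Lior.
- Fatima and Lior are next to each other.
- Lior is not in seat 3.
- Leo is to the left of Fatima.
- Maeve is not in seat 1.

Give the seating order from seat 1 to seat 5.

From clue 1: Lior is in {2,3,4}.
From clues 1–2: Fatima is in {2,3,4}.
From clues 1–4: Fatima → seat 3.
From clues 1–5: Lior → seat 4, Divya → seat 5.
From clues 1–6: Leo → seat 1, Maeve → seat 2.

Leo, Maeve, Fatima, Lior, Divya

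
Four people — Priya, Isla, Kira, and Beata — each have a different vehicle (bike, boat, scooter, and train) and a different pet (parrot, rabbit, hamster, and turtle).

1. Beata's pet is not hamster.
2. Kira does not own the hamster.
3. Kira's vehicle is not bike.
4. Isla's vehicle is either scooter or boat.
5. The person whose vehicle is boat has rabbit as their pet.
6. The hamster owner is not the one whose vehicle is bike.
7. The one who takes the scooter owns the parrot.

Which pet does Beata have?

Clue 1 rules out hamster for Beata's pet.
With clues 1–7, parrot and rabbit are impossible for Beata's pet.
That leaves turtle.

turtle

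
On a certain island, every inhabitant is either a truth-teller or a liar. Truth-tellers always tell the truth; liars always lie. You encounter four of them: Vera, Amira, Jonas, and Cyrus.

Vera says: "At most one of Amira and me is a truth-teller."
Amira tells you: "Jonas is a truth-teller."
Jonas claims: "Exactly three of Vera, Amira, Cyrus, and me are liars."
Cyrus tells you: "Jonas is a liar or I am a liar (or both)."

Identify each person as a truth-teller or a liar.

Consider Vera. Suppose Vera is a liar.
Then Vera's own statement would have to be false, but it can't be — contradiction.
So Vera is a truth-teller.
Consider Amira. Suppose Amira is a truth-teller.
Then Vera's statement comes out false, contradicting Vera being a truth-teller.
So Amira is a liar.
Consider Jonas. Suppose Jonas is a truth-teller.
Then Amira's statement comes out true, contradicting Amira being a liar.
So Jonas is a liar.
With that fixed, Cyrus's statement is true, so Cyrus is a truth-teller.

Vera: truth-teller, Amira: liar, Jonas: liar, Cyrus: truth-teller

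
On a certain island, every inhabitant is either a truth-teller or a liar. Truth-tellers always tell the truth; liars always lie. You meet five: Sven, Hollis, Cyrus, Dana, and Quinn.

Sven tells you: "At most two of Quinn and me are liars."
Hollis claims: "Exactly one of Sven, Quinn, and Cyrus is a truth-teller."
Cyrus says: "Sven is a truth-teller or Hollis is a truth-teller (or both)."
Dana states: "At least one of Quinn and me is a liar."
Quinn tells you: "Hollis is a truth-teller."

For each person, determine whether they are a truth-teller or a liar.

Regardless of anyone's role, Sven's statement is true, so Sven is a truth-teller.
With that fixed, Cyrus's statement is true, so Cyrus is a truth-teller.
With that fixed, Hollis's statement is false, so Hollis is a liar.
With that fixed, Quinn's statement is false, so Quinn is a liar.
With that fixed, Dana's statement is true, so Dana is a truth-teller.

Sven: truth-teller, Hollis: liar, Cyrus: truth-teller, Dana: truth-teller, Quinn: liar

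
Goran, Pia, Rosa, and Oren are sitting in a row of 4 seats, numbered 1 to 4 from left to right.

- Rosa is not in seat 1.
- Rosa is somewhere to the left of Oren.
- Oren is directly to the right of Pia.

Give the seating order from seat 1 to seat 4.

Goran, Rosa, Pia, Oren

From clue 1: Rosa is in {2,3,4}.
From clues 1–2: Rosa is in {2,3}.
From clues 1–3: Goran → seat 1, Rosa → seat 2, Pia → seat 3, Oren → seat 4.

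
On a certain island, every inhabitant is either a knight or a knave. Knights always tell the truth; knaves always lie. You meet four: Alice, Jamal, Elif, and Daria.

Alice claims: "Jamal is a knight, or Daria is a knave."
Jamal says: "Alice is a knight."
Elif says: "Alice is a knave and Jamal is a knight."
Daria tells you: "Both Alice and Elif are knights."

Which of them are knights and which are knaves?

Alice: knight, Jamal: knight, Elif: knave, Daria: knave

Consider Alice. Suppose Alice is a knave.
Then no assignment of the remaining roles makes every statement match its speaker's type — contradiction.
So Alice is a knight.
With that fixed, Jamal's statement is true, so Jamal is a knight.
With that fixed, Elif's statement is false, so Elif is a knave.
With that fixed, Daria's statement is false, so Daria is a knave.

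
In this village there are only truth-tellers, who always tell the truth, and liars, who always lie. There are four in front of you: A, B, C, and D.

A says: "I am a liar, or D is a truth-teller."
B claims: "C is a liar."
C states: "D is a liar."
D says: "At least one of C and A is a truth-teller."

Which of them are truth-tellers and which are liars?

A: truth-teller, B: truth-teller, C: liar, D: truth-teller

Consider A. Suppose A is a liar.
Then A's own statement would have to be false, but it can't be — contradiction.
So A is a truth-teller.
With that fixed, D's statement is true, so D is a truth-teller.
With that fixed, C's statement is false, so C is a liar.
With that fixed, B's statement is true, so B is a truth-teller.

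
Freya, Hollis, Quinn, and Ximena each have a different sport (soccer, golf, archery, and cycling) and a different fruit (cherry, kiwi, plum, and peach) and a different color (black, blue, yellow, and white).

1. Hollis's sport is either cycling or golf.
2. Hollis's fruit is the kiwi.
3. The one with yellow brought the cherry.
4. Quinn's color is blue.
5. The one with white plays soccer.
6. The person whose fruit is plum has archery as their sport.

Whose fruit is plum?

With clues 1–2, Hollis is impossible for the one with fruit plum.
With clues 1–6, Freya and Ximena are impossible for the one with fruit plum.
That leaves Quinn.

Quinn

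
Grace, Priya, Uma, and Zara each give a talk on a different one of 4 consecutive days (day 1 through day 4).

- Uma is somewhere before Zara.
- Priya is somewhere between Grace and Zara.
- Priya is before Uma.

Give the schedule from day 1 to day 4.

From clue 1: Uma is in {1,2,3}.
From clues 1–2: Priya is in {2,3}.
From clues 1–3: Grace → day 1, Priya → day 2, Uma → day 3, Zara → day 4.

Grace, Priya, Uma, Zara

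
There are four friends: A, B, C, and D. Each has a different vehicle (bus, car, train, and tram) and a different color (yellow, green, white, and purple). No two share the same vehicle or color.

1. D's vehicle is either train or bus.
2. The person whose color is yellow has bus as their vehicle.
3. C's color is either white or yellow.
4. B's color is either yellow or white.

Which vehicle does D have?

train

Clue 1 rules out car and tram for D's vehicle.
With clues 1–4, bus is impossible for D's vehicle.
That leaves train.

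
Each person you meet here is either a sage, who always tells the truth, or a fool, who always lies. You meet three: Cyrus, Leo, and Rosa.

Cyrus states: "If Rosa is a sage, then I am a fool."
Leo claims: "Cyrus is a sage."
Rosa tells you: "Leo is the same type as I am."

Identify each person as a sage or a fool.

Consider Cyrus. Suppose Cyrus is a fool.
Then Cyrus's own statement would have to be false, but it can't be — contradiction.
So Cyrus is a sage.
With that fixed, Leo's statement is true, so Leo is a sage.
Consider Rosa. Suppose Rosa is a sage.
Then Cyrus's statement comes out false, contradicting Cyrus being a sage.
So Rosa is a fool.

Cyrus: sage, Leo: sage, Rosa: fool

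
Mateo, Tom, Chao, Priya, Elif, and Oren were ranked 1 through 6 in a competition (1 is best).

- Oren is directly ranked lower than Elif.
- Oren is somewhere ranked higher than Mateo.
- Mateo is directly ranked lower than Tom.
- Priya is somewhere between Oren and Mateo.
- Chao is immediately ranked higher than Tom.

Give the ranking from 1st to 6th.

Elif, Oren, Priya, Chao, Tom, Mateo

From clue 1: Elif is in {1,2,3,4,5}.
From clues 1–2: Mateo is in {3,4,5,6}.
From clues 1–3: Mateo is in {4,5,6}.
From clues 1–4: Mateo is in {5,6}.
From clues 1–5: Elif → rank 1, Oren → rank 2, Priya → rank 3, Chao → rank 4, Tom → rank 5, Mateo → rank 6.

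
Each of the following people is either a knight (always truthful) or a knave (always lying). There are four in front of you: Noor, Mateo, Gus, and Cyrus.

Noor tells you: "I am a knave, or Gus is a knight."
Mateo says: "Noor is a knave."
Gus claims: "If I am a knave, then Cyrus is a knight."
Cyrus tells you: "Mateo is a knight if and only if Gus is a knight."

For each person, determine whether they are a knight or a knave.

Consider Noor. Suppose Noor is a knave.
Then Noor's own statement would have to be false, but it can't be — contradiction.
So Noor is a knight.
With that fixed, Mateo's statement is false, so Mateo is a knave.
Consider Gus. Suppose Gus is a knave.
Then Noor's statement comes out false, contradicting Noor being a knight.
So Gus is a knight.
With that fixed, Cyrus's statement is false, so Cyrus is a knave.

Noor: knight, Mateo: knave, Gus: knight, Cyrus: knave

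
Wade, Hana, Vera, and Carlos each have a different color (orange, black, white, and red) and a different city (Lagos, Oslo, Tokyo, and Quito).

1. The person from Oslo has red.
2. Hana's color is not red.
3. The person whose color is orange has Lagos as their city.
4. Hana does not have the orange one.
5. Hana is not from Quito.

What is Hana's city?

With clues 1–2, Oslo is impossible for Hana's city.
With clues 1–4, Lagos is impossible for Hana's city.
With clues 1–5, Quito is impossible for Hana's city.
That leaves Tokyo.

Tokyo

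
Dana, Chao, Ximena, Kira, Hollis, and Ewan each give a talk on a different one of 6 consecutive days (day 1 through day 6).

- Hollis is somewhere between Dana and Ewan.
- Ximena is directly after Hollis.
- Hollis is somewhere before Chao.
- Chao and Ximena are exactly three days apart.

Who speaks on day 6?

With clue 1, Hollis is ruled out for day 6.
With clues 1–2, Ximena is ruled out for day 6.
With clues 1–4, Dana, Ewan, and Kira are ruled out for day 6.
So day 6 is Chao.

Chao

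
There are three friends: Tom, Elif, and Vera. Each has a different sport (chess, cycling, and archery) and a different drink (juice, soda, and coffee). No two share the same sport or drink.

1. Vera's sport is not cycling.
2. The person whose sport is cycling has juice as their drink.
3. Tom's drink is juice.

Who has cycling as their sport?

Clue 1 rules out Vera for the one with sport cycling.
With clues 1–3, Elif is impossible for the one with sport cycling.
That leaves Tom.

Tom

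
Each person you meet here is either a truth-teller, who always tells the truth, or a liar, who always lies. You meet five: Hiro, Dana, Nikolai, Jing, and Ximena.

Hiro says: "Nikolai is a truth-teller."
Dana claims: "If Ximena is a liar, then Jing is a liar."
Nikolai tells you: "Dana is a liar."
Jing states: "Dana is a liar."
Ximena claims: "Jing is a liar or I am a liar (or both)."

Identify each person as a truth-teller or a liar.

Hiro: liar, Dana: truth-teller, Nikolai: liar, Jing: liar, Ximena: truth-teller

Consider Hiro. Suppose Hiro is a truth-teller.
Then no assignment of the remaining roles makes every statement match its speaker's type — contradiction.
So Hiro is a liar.
Consider Dana. Suppose Dana is a liar.
Then no assignment of the remaining roles makes every statement match its speaker's type — contradiction.
So Dana is a truth-teller.
With that fixed, Nikolai's statement is false, so Nikolai is a liar.
With that fixed, Jing's statement is false, so Jing is a liar.
With that fixed, Ximena's statement is true, so Ximena is a truth-teller.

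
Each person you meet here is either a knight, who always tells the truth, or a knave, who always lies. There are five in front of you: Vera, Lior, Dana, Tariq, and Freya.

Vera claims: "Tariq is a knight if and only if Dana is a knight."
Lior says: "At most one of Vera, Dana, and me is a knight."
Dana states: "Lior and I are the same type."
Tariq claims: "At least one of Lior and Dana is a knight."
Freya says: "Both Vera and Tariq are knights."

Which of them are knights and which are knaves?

Consider Vera. Suppose Vera is a knight.
Then no assignment of the remaining roles makes every statement match its speaker's type — contradiction.
So Vera is a knave.
With that fixed, Freya's statement is false, so Freya is a knave.
Consider Lior. Suppose Lior is a knave.
Then Lior's own statement would have to be false, but it can't be — contradiction.
So Lior is a knight.
With that fixed, Tariq's statement is true, so Tariq is a knight.
Consider Dana. Suppose Dana is a knight.
Then Vera's statement comes out true, contradicting Vera being a knave.
So Dana is a knave.

Vera: knave, Lior: knight, Dana: knave, Tariq: knight, Freya: knave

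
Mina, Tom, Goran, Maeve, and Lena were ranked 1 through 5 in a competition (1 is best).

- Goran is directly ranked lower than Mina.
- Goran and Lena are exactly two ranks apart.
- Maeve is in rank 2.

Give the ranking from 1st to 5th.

From clue 1: Mina is in {1,2,3,4}.
From clues 1–3: Tom → rank 1, Maeve → rank 2, Lena → rank 3, Mina → rank 4, Goran → rank 5.

Tom, Maeve, Lena, Mina, Goran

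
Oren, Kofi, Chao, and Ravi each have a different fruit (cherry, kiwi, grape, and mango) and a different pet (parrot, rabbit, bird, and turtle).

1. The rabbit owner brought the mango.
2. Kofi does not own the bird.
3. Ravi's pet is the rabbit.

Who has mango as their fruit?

Ravi

With clues 1–3, Chao, Kofi, and Oren are impossible for the one with fruit mango.
That leaves Ravi.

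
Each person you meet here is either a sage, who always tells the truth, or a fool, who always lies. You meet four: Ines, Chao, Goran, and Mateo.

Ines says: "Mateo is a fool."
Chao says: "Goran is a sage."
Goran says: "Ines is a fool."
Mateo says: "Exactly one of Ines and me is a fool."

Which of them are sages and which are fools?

Ines: fool, Chao: sage, Goran: sage, Mateo: sage

Consider Ines. Suppose Ines is a sage.
Then whichever role Mateo has, Mateo's statement has the wrong truth value — contradiction.
So Ines is a fool.
With that fixed, Goran's statement is true, so Goran is a sage.
With that fixed, Chao's statement is true, so Chao is a sage.
Consider Mateo. Suppose Mateo is a fool.
Then Ines's statement comes out true, contradicting Ines being a fool.
So Mateo is a sage.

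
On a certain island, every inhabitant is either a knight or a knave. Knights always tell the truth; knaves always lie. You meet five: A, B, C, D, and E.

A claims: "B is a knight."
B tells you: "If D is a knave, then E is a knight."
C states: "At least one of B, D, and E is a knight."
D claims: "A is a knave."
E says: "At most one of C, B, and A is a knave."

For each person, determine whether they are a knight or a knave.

A: knight, B: knight, C: knight, D: knave, E: knight

Consider A. Suppose A is a knave.
Then no assignment of the remaining roles makes every statement match its speaker's type — contradiction.
So A is a knight.
With that fixed, D's statement is false, so D is a knave.
Consider B. Suppose B is a knave.
Then A's statement comes out false, contradicting A being a knight.
So B is a knight.
With that fixed, C's statement is true, so C is a knight.
With that fixed, E's statement is true, so E is a knight.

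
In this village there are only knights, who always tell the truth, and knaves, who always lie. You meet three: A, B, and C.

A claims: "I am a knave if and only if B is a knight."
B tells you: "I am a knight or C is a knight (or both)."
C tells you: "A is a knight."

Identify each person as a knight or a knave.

Consider A. Suppose A is a knight.
Then no assignment of the remaining roles makes every statement match its speaker's type — contradiction.
So A is a knave.
With that fixed, C's statement is false, so C is a knave.
Consider B. Suppose B is a knight.
Then A's statement comes out true, contradicting A being a knave.
So B is a knave.

A: knave, B: knave, C: knave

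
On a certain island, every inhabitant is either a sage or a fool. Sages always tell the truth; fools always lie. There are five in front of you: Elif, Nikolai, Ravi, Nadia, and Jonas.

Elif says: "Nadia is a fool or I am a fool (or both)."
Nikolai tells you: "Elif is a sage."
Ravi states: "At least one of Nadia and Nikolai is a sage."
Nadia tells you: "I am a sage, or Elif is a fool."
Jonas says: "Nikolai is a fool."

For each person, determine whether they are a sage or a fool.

Consider Elif. Suppose Elif is a fool.
Then Elif's own statement would have to be false, but it can't be — contradiction.
So Elif is a sage.
With that fixed, Nikolai's statement is true, so Nikolai is a sage.
With that fixed, Ravi's statement is true, so Ravi is a sage.
With that fixed, Jonas's statement is false, so Jonas is a fool.
Consider Nadia. Suppose Nadia is a sage.
Then Elif's statement comes out false, contradicting Elif being a sage.
So Nadia is a fool.

Elif: sage, Nikolai: sage, Ravi: sage, Nadia: fool, Jonas: fool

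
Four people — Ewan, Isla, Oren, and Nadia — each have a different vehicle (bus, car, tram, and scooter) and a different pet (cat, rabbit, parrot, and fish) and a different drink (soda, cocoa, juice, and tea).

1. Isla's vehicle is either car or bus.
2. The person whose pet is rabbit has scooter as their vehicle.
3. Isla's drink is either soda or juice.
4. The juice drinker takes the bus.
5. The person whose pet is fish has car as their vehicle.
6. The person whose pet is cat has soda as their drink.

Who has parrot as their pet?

With clues 1–6, Ewan, Nadia, and Oren are impossible for the one with pet parrot.
That leaves Isla.

Isla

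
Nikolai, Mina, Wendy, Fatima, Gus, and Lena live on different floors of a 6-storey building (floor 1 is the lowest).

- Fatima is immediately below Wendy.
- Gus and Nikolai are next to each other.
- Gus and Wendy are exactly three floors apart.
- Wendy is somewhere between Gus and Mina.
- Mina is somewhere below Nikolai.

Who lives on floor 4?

With clues 1–3, Gus is ruled out for floor 4.
With clues 1–4, Mina and Nikolai are ruled out for floor 4.
With clues 1–5, Fatima and Wendy are ruled out for floor 4.
So floor 4 is Lena.

Lena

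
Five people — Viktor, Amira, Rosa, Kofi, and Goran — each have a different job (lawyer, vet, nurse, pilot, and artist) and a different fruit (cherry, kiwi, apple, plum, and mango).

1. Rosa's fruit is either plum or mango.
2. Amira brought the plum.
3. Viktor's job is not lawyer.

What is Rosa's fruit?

mango

Clue 1 rules out apple, cherry, and kiwi for Rosa's fruit.
With clues 1–2, plum is impossible for Rosa's fruit.
That leaves mango.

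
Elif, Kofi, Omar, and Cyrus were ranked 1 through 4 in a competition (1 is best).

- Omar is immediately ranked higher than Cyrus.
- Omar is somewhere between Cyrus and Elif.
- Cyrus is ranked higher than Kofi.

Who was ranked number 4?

With clue 1, Omar is ruled out for rank 4.
With clues 1–2, Elif is ruled out for rank 4.
With clues 1–3, Cyrus is ruled out for rank 4.
So rank 4 is Kofi.

Kofi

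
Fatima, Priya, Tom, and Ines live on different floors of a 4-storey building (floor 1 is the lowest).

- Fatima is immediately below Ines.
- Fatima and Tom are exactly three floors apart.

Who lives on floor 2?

With clues 1–2, Fatima, Priya, and Tom are ruled out for floor 2.
So floor 2 is Ines.

Ines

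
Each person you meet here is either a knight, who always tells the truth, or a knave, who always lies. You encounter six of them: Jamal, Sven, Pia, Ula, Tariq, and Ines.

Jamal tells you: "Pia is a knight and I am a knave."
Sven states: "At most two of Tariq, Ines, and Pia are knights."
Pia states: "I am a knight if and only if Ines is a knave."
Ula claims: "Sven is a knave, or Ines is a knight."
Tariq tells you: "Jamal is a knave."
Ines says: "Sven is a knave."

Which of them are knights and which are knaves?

Consider Jamal. Suppose Jamal is a knight.
Then Jamal's own statement would have to be true, but it can't be — contradiction.
So Jamal is a knave.
With that fixed, Tariq's statement is true, so Tariq is a knight.
Consider Sven. Suppose Sven is a knave.
Then no assignment of the remaining roles makes every statement match its speaker's type — contradiction.
So Sven is a knight.
With that fixed, Ines's statement is false, so Ines is a knave.
With that fixed, Ula's statement is false, so Ula is a knave.
Consider Pia. Suppose Pia is a knight.
Then Jamal's statement comes out true, contradicting Jamal being a knave.
So Pia is a knave.

Jamal: knave, Sven: knight, Pia: knave, Ula: knave, Tariq: knight, Ines: knave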